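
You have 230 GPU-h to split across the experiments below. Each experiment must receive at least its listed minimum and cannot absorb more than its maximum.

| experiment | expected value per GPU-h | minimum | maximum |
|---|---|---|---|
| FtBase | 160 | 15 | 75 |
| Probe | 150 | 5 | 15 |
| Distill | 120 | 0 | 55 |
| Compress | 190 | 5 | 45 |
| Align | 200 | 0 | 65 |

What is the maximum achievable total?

Meeting every minimum uses 15+5+0+5+0 = 25 GPU-h, leaving 205.
Rank by expected value per GPU-h: Align 200 > Compress 190 > FtBase 160 > Probe 150 > Distill 120.
Give Align 65 more to hit its cap of 65 ; 140 left.
Compress: +40 to 45 (cap) ; 100 left.
FtBase: +60 to 75 (cap) ; 40 left.
Probe: +10 to 15 (cap) ; 30 left.
Distill has room for 55 more but only 30 remain, so it gets 30.
Total = 160×75 + 150×15 + 120×30 + 190×45 + 200×65 = 39400.

39400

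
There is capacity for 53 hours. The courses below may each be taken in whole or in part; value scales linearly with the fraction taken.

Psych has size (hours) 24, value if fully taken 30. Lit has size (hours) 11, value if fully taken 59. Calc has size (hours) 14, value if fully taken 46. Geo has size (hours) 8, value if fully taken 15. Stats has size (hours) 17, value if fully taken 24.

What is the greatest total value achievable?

Sort by value density: Lit 59/11≈5.36, Calc 46/14≈3.29, Geo 15/8≈1.88, Stats 24/17≈1.41, Psych 30/24≈1.25.
Lit: take in full, 11 hours for value 59 → 42 left.
Take all of Calc (14 hours, value 46) → 28 hours left.
All 8 hours of Geo fit (value 15) → 20 remain.
All 17 hours of Stats fit (value 24) → 3 remain.
Only 3 hours remain; take 3/24 of Psych for value 30×3/24 = 3.75.
Total value = 147.75.

147.75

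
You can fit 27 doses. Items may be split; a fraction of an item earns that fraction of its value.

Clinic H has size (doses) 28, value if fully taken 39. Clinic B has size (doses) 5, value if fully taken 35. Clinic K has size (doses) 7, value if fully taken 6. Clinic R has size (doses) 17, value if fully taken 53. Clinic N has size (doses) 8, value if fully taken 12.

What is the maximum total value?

Best value per unit of size first: Clinic B 35/5≈7, Clinic R 53/17≈3.12, Clinic N 12/8≈1.5, Clinic H 39/28≈1.39, Clinic K 6/7≈0.857.
All 5 doses of Clinic B fit (value 35) — 22 remain.
Clinic R: take in full, 17 doses for value 53 — 5 left.
Only 5 doses remain; take 5/8 of Clinic N for value 12×5/8 = 7.5.
Total value = 95.5.

95.5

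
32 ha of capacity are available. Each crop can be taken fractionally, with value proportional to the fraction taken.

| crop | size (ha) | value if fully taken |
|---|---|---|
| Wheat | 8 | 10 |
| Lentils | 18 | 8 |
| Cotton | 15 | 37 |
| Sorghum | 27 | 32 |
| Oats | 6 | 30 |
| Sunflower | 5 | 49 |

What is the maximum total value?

Best value per unit of size first: Sunflower 49/5≈9.8, Oats 30/6≈5, Cotton 37/15≈2.47, Wheat 10/8≈1.25, Sorghum 32/27≈1.19, Lentils 8/18≈0.444.
Take all of Sunflower (5 ha, value 49) ; 27 ha left.
All 6 ha of Oats fit (value 30) ; 21 remain.
All 15 ha of Cotton fit (value 37) ; 6 remain.
Only 6 ha remain; take 6/8 of Wheat for value 10×6/8 = 7.5.
Total value = 123.5.

123.5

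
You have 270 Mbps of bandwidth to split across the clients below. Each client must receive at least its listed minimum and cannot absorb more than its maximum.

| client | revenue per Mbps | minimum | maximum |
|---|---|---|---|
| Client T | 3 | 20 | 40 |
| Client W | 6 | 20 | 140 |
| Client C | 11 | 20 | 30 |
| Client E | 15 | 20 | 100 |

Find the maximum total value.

2610

Meeting every minimum uses 20+20+20+20 = 80 Mbps, leaving 190.
Order the clients by revenue per Mbps: Client E 15 > Client C 11 > Client W 6 > Client T 3.
Client E: +80 to 100 (cap) → 110 left.
Give Client C 10 more to hit its cap of 30 → 100 left.
Client W has room for 120 more but only 100 remain, so it gets 120.
Total = 3×20 + 6×120 + 11×30 + 15×100 = 2610.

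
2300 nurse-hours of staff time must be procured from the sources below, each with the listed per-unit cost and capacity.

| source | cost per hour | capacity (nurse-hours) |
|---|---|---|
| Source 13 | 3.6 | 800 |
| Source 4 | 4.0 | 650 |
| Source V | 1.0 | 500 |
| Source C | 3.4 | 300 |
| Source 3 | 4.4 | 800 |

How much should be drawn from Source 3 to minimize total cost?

50

Use sources in increasing cost order.
Source V at 1.0: take all 500 nurse-hours → 1800 still needed.
Take 300 from Source C at 3.4 → need 1500 more.
Take 800 from Source 13 at 3.6 → need 700 more.
Source 4 (4.0): use full 650 → 50 nurse-hours to go.
Take 50 from Source 3 at 4.4 to finish.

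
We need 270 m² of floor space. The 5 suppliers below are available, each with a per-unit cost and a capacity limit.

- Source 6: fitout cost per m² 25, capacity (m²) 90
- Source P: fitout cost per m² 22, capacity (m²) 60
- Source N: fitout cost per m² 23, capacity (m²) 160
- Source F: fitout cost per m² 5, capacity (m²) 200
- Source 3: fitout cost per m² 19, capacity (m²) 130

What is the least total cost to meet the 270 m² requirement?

Use suppliers in increasing cost order.
Source F (5): use full 200 → 70 m² to go.
Source 3 (19): take the remaining 70 → done.
Source P, Source N, Source 6: unused.
Cost = 200×5 + 70×19 = 2330.

2330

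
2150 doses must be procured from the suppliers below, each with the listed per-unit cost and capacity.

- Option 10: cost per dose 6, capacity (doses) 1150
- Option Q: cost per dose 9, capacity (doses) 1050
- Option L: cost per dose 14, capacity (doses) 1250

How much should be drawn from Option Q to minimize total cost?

1000

Fill from the cheapest supplier first.
Take 1150 from Option 10 at 6 — need 1000 more.
Option Q (9): take the remaining 1000 — done.
Option L: unused.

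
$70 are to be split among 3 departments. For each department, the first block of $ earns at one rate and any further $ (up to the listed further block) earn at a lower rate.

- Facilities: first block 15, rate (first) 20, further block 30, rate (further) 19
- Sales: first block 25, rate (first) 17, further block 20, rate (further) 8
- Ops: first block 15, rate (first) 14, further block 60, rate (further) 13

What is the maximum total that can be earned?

1295

Order all 6 blocks by rate: Facilities/tier1 20 > Facilities/tier2 19 > Sales/tier1 17 > Ops/tier1 14 > Ops/tier2 13 > Sales/tier2 8.
Fill Facilities tier1 block (15 at 20) ; 55 left.
Fill Facilities tier2 block (30 at 19) ; 25 left.
Fill Sales tier1 block (25 at 17) ; 0 left.
Total = 20×15 + 19×30 + 17×25 = 1295.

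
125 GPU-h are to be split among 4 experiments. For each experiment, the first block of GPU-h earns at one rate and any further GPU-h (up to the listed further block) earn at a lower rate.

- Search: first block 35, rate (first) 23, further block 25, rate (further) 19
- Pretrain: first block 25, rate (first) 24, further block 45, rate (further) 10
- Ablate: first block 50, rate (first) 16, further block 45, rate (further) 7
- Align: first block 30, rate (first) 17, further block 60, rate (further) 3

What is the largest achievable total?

Order all 8 blocks by rate: Pretrain/first 24 > Search/first 23 > Search/second 19 > Align/first 17 > Ablate/first 16 > Pretrain/second 10 > Ablate/second 7 > Align/second 3.
Pretrain/first (24): +25 ; 100 left.
Search/first (23): +35 ; 65 left.
Search second at 19: fill all 25 ; 40 left.
Fill Align first block (30 at 17) ; 10 left.
10 remain; put them into Ablate first at 16.
Total = 24×25 + 23×35 + 19×25 + 17×30 + 16×10 = 2550.

2550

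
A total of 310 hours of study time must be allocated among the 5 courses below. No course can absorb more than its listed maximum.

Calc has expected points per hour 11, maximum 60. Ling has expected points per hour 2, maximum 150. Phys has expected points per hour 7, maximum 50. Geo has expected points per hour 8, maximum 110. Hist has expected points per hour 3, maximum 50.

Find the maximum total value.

Highest expected points per hour first: Calc 11 > Geo 8 > Phys 7 > Hist 3 > Ling 2.
Calc takes 60 to reach its cap of 60 → 250 left.
Geo: +110 to 110 (cap) → 140 left.
Phys takes 50 to reach its cap of 50 → 90 left.
Hist: +50 to 50 (cap) → 40 left.
Ling has room for 150 but only 40 remain, so it gets 40.
Total = 11×60 + 2×40 + 7×50 + 8×110 + 3×50 = 2120.

2120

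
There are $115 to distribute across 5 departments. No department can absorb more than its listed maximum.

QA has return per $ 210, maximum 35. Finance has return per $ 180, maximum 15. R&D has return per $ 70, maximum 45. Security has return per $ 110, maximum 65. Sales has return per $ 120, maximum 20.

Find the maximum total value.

17400

Rank by return per $: QA 210 > Finance 180 > Sales 120 > Security 110 > R&D 70.
QA: +35 to 35 (cap) ; 80 left.
Give Finance 15 to hit its cap of 15 ; 65 left.
Sales: +20 to 20 (cap) ; 45 left.
Security: +45 (room for 65) → 45. Pool exhausted.
Total = 210×35 + 180×15 + 110×45 + 120×20 = 17400.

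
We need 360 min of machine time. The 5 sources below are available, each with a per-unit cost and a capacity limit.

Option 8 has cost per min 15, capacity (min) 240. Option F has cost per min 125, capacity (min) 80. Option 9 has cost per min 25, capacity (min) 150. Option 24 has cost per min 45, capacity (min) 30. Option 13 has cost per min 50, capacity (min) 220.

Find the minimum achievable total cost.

Cheapest first:
Option 8 (15): use full 240 — 120 min to go.
Option 9 (25): take the remaining 120 — done.
Option 24, Option 13, Option F: unused.
Cost = 240×15 + 120×25 = 6600.

6600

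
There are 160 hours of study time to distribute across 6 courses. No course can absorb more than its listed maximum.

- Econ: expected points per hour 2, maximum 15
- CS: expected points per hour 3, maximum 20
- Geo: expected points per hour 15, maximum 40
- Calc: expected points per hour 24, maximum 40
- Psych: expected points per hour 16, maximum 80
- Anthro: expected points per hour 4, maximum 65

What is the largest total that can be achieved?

Highest expected points per hour first: Calc 24 > Psych 16 > Geo 15 > Anthro 4 > CS 3 > Econ 2.
Give Calc 40 to hit its cap of 40 → 120 left.
Psych: +80 to 80 (cap) → 40 left.
Give Geo 40 to hit its cap of 40 → 0 left.
Total = 15×40 + 24×40 + 16×80 = 2840.

2840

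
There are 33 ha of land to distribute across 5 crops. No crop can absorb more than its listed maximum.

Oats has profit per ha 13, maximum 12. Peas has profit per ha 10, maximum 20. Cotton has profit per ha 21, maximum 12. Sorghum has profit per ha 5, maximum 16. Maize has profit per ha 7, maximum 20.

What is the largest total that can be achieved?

498

Highest profit per ha first: Cotton 21 > Oats 13 > Peas 10 > Maize 7 > Sorghum 5.
Cotton takes 12 to reach its cap of 12 — 21 left.
Oats takes 12 to reach its cap of 12 — 9 left.
Only 9 left; Peas takes them to reach 9.
Total = 13×12 + 10×9 + 21×12 = 498.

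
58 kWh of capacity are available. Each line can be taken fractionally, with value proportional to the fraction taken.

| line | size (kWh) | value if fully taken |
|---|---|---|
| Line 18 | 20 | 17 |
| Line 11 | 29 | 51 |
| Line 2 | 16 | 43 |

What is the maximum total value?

105.05

Sort by value density: Line 2 43/16≈2.69, Line 11 51/29≈1.76, Line 18 17/20≈0.85.
All 16 kWh of Line 2 fit (value 43) — 42 remain.
Line 11: take in full, 29 kWh for value 51 — 13 left.
Fill the last 13 kWh with part of Line 18: 13/20 of it earns 11.05.
Total value = 105.05.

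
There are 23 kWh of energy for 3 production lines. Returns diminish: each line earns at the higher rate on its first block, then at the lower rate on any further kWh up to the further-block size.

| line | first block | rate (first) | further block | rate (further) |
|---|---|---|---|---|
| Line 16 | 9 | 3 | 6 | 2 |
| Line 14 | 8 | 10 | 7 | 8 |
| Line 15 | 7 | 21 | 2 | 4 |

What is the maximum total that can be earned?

287

Rank every tier by rate: Line 15/T1 21 > Line 14/T1 10 > Line 14/T2 8 > Line 15/T2 4 > Line 16/T1 3 > Line 16/T2 2.
Line 15/T1 (21): +7 — 16 left.
Line 14/T1 (10): +8 — 8 left.
Fill Line 14 T2 block (7 at 8) — 1 left.
1 remain; put them into Line 15 T2 at 4.
Total = 21×7 + 10×8 + 8×7 + 4×1 = 287.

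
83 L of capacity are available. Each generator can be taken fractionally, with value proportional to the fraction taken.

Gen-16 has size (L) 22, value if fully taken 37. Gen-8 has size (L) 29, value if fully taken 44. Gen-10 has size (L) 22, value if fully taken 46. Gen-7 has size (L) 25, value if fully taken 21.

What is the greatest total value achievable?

Rank by value-to-size ratio: Gen-10 46/22≈2.09, Gen-16 37/22≈1.68, Gen-8 44/29≈1.52, Gen-7 21/25≈0.84.
Gen-10: take in full, 22 L for value 46 ; 61 left.
Take all of Gen-16 (22 L, value 37) ; 39 L left.
Take all of Gen-8 (29 L, value 44) ; 10 L left.
Fill the last 10 L with part of Gen-7: 10/25 of it earns 8.4.
Total value = 135.4.

135.4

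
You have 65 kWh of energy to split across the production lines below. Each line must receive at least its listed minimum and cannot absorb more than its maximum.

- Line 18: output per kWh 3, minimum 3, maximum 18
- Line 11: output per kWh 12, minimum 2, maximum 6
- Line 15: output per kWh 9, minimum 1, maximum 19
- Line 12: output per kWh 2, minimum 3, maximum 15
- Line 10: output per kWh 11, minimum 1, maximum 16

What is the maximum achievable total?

Meeting every minimum uses 3+2+1+3+1 = 10 kWh, leaving 55.
Highest output per kWh first: Line 11 12 > Line 10 11 > Line 15 9 > Line 18 3 > Line 12 2.
Give Line 11 4 more to hit its cap of 6 → 51 left.
Give Line 10 15 more to hit its cap of 16 → 36 left.
Line 15 takes 18 more to reach its cap of 19 → 18 left.
Line 18 takes 15 more to reach its cap of 18 → 3 left.
Only 3 left; Line 12 takes them to reach 6.
Total = 3×18 + 12×6 + 9×19 + 2×6 + 11×16 = 485.

485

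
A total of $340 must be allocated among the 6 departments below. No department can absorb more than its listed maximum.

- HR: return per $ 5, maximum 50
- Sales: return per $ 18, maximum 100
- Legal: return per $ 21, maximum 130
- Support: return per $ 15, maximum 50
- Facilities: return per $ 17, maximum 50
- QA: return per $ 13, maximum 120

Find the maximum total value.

Rank by return per $: Legal 21 > Sales 18 > Facilities 17 > Support 15 > QA 13 > HR 5.
Give Legal 130 to hit its cap of 130 ; 210 left.
Sales takes 100 to reach its cap of 100 ; 110 left.
Give Facilities 50 to hit its cap of 50 ; 60 left.
Give Support 50 to hit its cap of 50 ; 10 left.
QA has room for 120 but only 10 remain, so it gets 10.
Total = 18×100 + 21×130 + 15×50 + 17×50 + 13×10 = 6260.

6260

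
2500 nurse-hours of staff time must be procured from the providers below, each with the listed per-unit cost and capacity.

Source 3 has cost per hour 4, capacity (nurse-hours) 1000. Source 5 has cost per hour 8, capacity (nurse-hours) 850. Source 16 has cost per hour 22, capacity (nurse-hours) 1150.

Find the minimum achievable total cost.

25100

Fill from the cheapest provider first.
Source 3 (4): use full 1000 — 1500 nurse-hours to go.
Take 850 from Source 5 at 8 — need 650 more.
Source 16 at 22: take 650 of its 1150 — requirement met.
Cost = 1000×4 + 850×8 + 650×22 = 25100.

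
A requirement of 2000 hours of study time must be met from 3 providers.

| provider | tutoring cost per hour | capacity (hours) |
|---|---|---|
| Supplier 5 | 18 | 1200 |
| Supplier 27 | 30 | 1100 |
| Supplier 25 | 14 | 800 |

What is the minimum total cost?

32800

Cheapest first:
Take 800 from Supplier 25 at 14 — need 1200 more.
Take 1200 from Supplier 5 at 18 — need 0 more.
Supplier 27: unused.
Cost = 800×14 + 1200×18 = 32800.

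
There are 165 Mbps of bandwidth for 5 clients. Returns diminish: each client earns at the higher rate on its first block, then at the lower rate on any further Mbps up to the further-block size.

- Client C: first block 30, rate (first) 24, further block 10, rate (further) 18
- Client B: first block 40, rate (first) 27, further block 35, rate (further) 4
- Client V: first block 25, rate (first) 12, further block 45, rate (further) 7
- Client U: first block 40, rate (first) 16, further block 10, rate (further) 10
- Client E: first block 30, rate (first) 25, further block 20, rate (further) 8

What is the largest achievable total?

Order all 10 blocks by rate: Client B/first 27 > Client E/first 25 > Client C/first 24 > Client C/second 18 > Client U/first 16 > Client V/first 12 > Client U/second 10 > Client E/second 8 > Client V/second 7 > Client B/second 4.
Fill Client B first block (40 at 27) → 125 left.
Client E first at 25: fill all 30 → 95 left.
Client C/first (24): +30 → 65 left.
Fill Client C second block (10 at 18) → 55 left.
Client U/first (16): +40 → 15 left.
Client V first at 12: only 15 left, fill 15.
Total = 27×40 + 25×30 + 24×30 + 18×10 + 16×40 + 12×15 = 3550.

3550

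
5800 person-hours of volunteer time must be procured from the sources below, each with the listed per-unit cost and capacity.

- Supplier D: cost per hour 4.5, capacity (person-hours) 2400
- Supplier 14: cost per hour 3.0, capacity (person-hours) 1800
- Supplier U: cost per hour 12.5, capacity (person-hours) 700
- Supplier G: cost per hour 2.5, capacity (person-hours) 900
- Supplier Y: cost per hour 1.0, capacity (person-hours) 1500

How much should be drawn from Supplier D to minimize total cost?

1600

Cheapest first:
Supplier Y at 1.0: take all 1500 person-hours — 4300 still needed.
Supplier G at 2.5: take all 900 person-hours — 3400 still needed.
Take 1800 from Supplier 14 at 3.0 — need 1600 more.
Supplier D at 4.5: take 1600 of its 2400 — requirement met.
Supplier U: unused.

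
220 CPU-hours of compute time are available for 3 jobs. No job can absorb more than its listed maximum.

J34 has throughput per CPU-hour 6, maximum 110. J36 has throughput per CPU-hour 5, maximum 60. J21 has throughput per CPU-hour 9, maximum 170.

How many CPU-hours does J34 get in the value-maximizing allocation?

50

Order the jobs by throughput per CPU-hour: J21 9 > J34 6 > J36 5.
Give J21 170 to hit its cap of 170 → 50 left.
J34: +50 (room for 110) → 50. Pool exhausted.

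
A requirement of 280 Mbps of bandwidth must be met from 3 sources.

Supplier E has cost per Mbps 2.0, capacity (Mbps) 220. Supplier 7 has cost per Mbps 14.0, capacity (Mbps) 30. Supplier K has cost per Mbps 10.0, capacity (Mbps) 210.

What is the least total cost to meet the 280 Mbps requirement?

Use sources in increasing cost order.
Supplier E (2.0): use full 220 → 60 Mbps to go.
Take 60 from Supplier K at 10.0 to finish.
Supplier 7: unused.
Cost = 220×2.0 + 60×10.0 = 1040.

1040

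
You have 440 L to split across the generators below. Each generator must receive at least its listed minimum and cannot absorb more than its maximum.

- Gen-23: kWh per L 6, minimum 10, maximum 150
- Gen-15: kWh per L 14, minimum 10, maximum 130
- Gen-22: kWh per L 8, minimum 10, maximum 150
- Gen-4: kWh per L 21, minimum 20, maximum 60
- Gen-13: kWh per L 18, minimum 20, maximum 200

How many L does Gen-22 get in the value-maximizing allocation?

40

Meeting every minimum uses 10+10+10+20+20 = 70 L, leaving 370.
Rank by kWh per L: Gen-4 21 > Gen-13 18 > Gen-15 14 > Gen-22 8 > Gen-23 6.
Give Gen-4 40 more to hit its cap of 60 — 330 left.
Give Gen-13 180 more to hit its cap of 200 — 150 left.
Gen-15 takes 120 more to reach its cap of 130 — 30 left.
Gen-22 has room for 140 more but only 30 remain, so it gets 40.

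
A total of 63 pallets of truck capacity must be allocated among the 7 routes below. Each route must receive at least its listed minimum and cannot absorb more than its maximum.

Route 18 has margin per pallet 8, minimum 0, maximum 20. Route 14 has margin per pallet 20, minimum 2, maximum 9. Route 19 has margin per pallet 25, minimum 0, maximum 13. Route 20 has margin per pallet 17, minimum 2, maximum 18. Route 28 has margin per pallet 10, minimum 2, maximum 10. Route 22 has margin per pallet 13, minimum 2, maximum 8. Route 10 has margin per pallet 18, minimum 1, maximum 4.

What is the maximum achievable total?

1095

Meeting every minimum uses 0+2+0+2+2+2+1 = 9 pallets, leaving 54.
Order the routes by margin per pallet: Route 19 25 > Route 14 20 > Route 10 18 > Route 20 17 > Route 22 13 > Route 28 10 > Route 18 8.
Route 19 takes 13 more to reach its cap of 13 ; 41 left.
Route 14 takes 7 more to reach its cap of 9 ; 34 left.
Route 10 takes 3 more to reach its cap of 4 ; 31 left.
Route 20 takes 16 more to reach its cap of 18 ; 15 left.
Give Route 22 6 more to hit its cap of 8 ; 9 left.
Route 28 takes 8 more to reach its cap of 10 ; 1 left.
Only 1 left; Route 18 takes them to reach 1.
Total = 8×1 + 20×9 + 25×13 + 17×18 + 10×10 + 13×8 + 18×4 = 1095.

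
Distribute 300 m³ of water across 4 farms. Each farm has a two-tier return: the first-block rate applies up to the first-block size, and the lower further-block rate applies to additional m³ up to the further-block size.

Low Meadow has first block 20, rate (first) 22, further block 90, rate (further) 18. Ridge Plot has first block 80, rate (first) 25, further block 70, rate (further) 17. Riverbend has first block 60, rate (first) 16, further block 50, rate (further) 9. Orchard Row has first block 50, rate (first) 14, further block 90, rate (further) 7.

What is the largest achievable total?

Order all 8 blocks by rate: Ridge Plot/first 25 > Low Meadow/first 22 > Low Meadow/second 18 > Ridge Plot/second 17 > Riverbend/first 16 > Orchard Row/first 14 > Riverbend/second 9 > Orchard Row/second 7.
Fill Ridge Plot first block (80 at 25) → 220 left.
Low Meadow first at 22: fill all 20 → 200 left.
Fill Low Meadow second block (90 at 18) → 110 left.
Ridge Plot second at 17: fill all 70 → 40 left.
Riverbend/first: +40 of 60 at 16; pool empty.
Total = 25×80 + 22×20 + 18×90 + 17×70 + 16×40 = 5890.

5890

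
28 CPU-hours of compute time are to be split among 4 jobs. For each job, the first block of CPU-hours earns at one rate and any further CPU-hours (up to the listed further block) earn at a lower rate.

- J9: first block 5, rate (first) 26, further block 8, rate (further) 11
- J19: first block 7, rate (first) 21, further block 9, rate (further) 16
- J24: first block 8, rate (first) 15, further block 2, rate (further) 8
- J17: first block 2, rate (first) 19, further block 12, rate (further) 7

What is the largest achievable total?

Rank every tier by rate: J9/T1 26 > J19/T1 21 > J17/T1 19 > J19/T2 16 > J24/T1 15 > J9/T2 11 > J24/T2 8 > J17/T2 7.
J9/T1 (26): +5 — 23 left.
Fill J19 T1 block (7 at 21) — 16 left.
Fill J17 T1 block (2 at 19) — 14 left.
Fill J19 T2 block (9 at 16) — 5 left.
J24/T1: +5 of 8 at 15; pool empty.
Total = 26×5 + 21×7 + 19×2 + 16×9 + 15×5 = 534.

534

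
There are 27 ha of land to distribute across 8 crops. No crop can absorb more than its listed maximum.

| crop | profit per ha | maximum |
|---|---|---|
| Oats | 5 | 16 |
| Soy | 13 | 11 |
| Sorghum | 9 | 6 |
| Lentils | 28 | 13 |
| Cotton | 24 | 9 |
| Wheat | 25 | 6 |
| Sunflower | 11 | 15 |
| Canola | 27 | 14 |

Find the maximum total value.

742

Highest profit per ha first: Lentils 28 > Canola 27 > Wheat 25 > Cotton 24 > Soy 13 > Sunflower 11 > Sorghum 9 > Oats 5.
Lentils: +13 to 13 (cap) → 14 left.
Canola takes 14 to reach its cap of 14 → 0 left.
Total = 28×13 + 27×14 = 742.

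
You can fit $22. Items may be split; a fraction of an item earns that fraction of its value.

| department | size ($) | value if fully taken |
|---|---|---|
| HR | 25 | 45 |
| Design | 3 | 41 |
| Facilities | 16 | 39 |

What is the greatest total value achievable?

85.4

Sort by value density: Design 41/3≈13.7, Facilities 39/16≈2.44, HR 45/25≈1.8.
All 3 $ of Design fit (value 41) → 19 remain.
Take all of Facilities (16 $, value 39) → 3 $ left.
Only 3 $ remain; take 3/25 of HR for value 45×3/25 = 5.4.
Total value = 85.4.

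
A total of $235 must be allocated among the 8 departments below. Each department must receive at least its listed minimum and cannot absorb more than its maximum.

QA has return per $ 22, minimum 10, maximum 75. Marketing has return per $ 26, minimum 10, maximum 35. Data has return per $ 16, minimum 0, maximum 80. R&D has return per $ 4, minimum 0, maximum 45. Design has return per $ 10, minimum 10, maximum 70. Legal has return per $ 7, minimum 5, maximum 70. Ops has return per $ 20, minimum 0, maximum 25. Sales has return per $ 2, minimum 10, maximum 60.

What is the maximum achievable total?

4415

Meeting every minimum uses 10+10+0+0+10+5+0+10 = 45 $, leaving 190.
Highest return per $ first: Marketing 26 > QA 22 > Ops 20 > Data 16 > Design 10 > Legal 7 > R&D 4 > Sales 2.
Marketing: +25 to 35 (cap) → 165 left.
Give QA 65 more to hit its cap of 75 → 100 left.
Ops takes 25 more to reach its cap of 25 → 75 left.
Only 75 left; Data takes them to reach 75.
Total = 22×75 + 26×35 + 16×75 + 10×10 + 7×5 + 20×25 + 2×10 = 4415.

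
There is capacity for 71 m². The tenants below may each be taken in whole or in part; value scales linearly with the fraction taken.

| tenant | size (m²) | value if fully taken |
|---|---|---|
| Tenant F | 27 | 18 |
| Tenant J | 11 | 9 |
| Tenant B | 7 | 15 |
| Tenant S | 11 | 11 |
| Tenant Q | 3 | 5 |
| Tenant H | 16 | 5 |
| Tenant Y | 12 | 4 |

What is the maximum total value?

Best value per unit of size first: Tenant B 15/7≈2.14, Tenant Q 5/3≈1.67, Tenant S 11/11≈1, Tenant J 9/11≈0.818, Tenant F 18/27≈0.667, Tenant Y 4/12≈0.333, Tenant H 5/16≈0.312.
Take all of Tenant B (7 m², value 15) — 64 m² left.
All 3 m² of Tenant Q fit (value 5) — 61 remain.
Tenant S: take in full, 11 m² for value 11 — 50 left.
Take all of Tenant J (11 m², value 9) — 39 m² left.
All 27 m² of Tenant F fit (value 18) — 12 remain.
Take all of Tenant Y (12 m², value 4) — 0 m² left.
Total value = 62.

62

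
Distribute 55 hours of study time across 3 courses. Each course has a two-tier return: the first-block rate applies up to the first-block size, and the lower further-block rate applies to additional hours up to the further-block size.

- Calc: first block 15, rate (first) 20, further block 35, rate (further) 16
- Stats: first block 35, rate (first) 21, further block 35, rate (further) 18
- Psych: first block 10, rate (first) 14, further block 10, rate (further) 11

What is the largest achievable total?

1125

Rank every tier by rate: Stats/T1 21 > Calc/T1 20 > Stats/T2 18 > Calc/T2 16 > Psych/T1 14 > Psych/T2 11.
Stats T1 at 21: fill all 35 → 20 left.
Calc T1 at 20: fill all 15 → 5 left.
Stats/T2: +5 of 35 at 18; pool empty.
Total = 21×35 + 20×15 + 18×5 = 1125.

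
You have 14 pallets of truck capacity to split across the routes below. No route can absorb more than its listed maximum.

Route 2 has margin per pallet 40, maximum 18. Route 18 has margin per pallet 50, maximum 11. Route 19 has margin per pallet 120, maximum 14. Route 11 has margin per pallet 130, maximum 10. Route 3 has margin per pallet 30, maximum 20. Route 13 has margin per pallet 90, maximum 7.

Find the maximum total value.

Highest margin per pallet first: Route 11 130 > Route 19 120 > Route 13 90 > Route 18 50 > Route 2 40 > Route 3 30.
Route 11: +10 to 10 (cap) → 4 left.
Route 19 has room for 14 but only 4 remain, so it gets 4.
Total = 120×4 + 130×10 = 1780.

1780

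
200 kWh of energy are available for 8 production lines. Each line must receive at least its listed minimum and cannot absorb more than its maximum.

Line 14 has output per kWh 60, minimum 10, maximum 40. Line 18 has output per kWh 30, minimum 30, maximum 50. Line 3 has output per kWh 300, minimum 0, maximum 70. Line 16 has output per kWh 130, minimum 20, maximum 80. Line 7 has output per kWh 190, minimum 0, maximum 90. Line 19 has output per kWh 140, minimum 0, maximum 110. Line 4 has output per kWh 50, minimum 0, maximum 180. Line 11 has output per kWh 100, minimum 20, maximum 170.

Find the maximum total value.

Meeting every minimum uses 10+30+0+20+0+0+0+20 = 80 kWh, leaving 120.
Highest output per kWh first: Line 3 300 > Line 7 190 > Line 19 140 > Line 16 130 > Line 11 100 > Line 14 60 > Line 4 50 > Line 18 30.
Line 3: +70 to 70 (cap) → 50 left.
Line 7 has room for 90 more but only 50 remain, so it gets 50.
Total = 60×10 + 30×30 + 300×70 + 130×20 + 190×50 + 100×20 = 36600.

36600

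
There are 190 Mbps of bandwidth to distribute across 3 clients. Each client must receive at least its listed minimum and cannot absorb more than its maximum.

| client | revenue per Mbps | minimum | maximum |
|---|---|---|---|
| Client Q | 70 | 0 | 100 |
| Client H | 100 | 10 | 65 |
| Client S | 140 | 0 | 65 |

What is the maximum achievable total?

19800

Meeting every minimum uses 0+10+0 = 10 Mbps, leaving 180.
Highest revenue per Mbps first: Client S 140 > Client H 100 > Client Q 70.
Client S: +65 to 65 (cap) — 115 left.
Client H: +55 to 65 (cap) — 60 left.
Client Q has room for 100 more but only 60 remain, so it gets 60.
Total = 70×60 + 100×65 + 140×65 = 19800.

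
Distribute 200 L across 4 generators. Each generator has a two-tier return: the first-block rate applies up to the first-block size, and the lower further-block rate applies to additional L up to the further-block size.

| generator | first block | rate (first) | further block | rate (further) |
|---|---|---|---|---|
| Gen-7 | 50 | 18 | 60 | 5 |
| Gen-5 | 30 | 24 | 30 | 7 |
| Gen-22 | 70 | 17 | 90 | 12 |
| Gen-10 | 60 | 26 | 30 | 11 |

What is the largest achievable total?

4200

Order all 8 blocks by rate: Gen-10/first 26 > Gen-5/first 24 > Gen-7/first 18 > Gen-22/first 17 > Gen-22/second 12 > Gen-10/second 11 > Gen-5/second 7 > Gen-7/second 5.
Gen-10/first (26): +60 → 140 left.
Fill Gen-5 first block (30 at 24) → 110 left.
Fill Gen-7 first block (50 at 18) → 60 left.
Gen-22 first at 17: only 60 left, fill 60.
Total = 26×60 + 24×30 + 18×50 + 17×60 = 4200.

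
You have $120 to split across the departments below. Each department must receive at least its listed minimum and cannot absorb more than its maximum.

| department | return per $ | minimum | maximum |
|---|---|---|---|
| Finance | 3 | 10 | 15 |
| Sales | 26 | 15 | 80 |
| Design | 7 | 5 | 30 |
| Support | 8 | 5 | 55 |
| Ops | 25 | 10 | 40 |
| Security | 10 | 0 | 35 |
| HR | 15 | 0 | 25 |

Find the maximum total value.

Meeting every minimum uses 10+15+5+5+10+0+0 = 45 $, leaving 75.
Rank by return per $: Sales 26 > Ops 25 > HR 15 > Security 10 > Support 8 > Design 7 > Finance 3.
Sales: +65 to 80 (cap) — 10 left.
Ops: +10 (room for 30) → 20. Pool exhausted.
Total = 3×10 + 26×80 + 7×5 + 8×5 + 25×20 = 2685.

2685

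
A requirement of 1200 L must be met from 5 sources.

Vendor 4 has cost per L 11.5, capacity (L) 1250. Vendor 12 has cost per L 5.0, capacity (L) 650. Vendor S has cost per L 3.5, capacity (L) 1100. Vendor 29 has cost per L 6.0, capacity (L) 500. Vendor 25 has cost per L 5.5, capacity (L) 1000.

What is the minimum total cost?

4350

Fill from the cheapest source first.
Vendor S (3.5): use full 1100 — 100 L to go.
Vendor 12 (5.0): take the remaining 100 — done.
Vendor 25, Vendor 29, Vendor 4: unused.
Cost = 1100×3.5 + 100×5.0 = 4350.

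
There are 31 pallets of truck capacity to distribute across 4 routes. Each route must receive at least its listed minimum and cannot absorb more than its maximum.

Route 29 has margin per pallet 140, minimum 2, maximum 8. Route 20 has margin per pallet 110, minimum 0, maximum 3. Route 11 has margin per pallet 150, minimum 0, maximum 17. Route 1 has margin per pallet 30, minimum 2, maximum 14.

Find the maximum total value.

Meeting every minimum uses 2+0+0+2 = 4 pallets, leaving 27.
Rank by margin per pallet: Route 11 150 > Route 29 140 > Route 20 110 > Route 1 30.
Route 11: +17 to 17 (cap) → 10 left.
Route 29: +6 to 8 (cap) → 4 left.
Route 20: +3 to 3 (cap) → 1 left.
Only 1 left; Route 1 takes them to reach 3.
Total = 140×8 + 110×3 + 150×17 + 30×3 = 4090.

4090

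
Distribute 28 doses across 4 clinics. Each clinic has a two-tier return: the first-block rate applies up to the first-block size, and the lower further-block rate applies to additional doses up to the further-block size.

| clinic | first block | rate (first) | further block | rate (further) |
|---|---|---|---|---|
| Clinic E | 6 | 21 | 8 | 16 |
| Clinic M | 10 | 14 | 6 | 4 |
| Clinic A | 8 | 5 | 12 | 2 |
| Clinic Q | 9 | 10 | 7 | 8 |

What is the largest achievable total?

434

Order all 8 blocks by rate: Clinic E/first 21 > Clinic E/second 16 > Clinic M/first 14 > Clinic Q/first 10 > Clinic Q/second 8 > Clinic A/first 5 > Clinic M/second 4 > Clinic A/second 2.
Clinic E first at 21: fill all 6 ; 22 left.
Clinic E/second (16): +8 ; 14 left.
Fill Clinic M first block (10 at 14) ; 4 left.
Clinic Q first at 10: only 4 left, fill 4.
Total = 21×6 + 16×8 + 14×10 + 10×4 = 434.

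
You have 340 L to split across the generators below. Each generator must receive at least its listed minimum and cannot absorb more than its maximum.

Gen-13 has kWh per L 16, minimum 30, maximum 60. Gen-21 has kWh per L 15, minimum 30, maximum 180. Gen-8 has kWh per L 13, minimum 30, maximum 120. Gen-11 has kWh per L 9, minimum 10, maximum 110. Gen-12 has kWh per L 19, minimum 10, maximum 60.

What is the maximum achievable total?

5280

Meeting every minimum uses 30+30+30+10+10 = 110 L, leaving 230.
Rank by kWh per L: Gen-12 19 > Gen-13 16 > Gen-21 15 > Gen-8 13 > Gen-11 9.
Gen-12 takes 50 more to reach its cap of 60 → 180 left.
Give Gen-13 30 more to hit its cap of 60 → 150 left.
Gen-21: +150 to 180 (cap) → 0 left.
Total = 16×60 + 15×180 + 13×30 + 9×10 + 19×60 = 5280.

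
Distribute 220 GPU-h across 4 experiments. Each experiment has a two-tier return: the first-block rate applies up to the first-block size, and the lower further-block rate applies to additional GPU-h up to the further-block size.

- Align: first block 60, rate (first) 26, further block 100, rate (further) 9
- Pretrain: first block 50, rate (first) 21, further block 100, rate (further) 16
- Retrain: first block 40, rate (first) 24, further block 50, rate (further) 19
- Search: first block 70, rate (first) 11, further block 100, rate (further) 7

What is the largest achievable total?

4840

Order all 8 blocks by rate: Align/first 26 > Retrain/first 24 > Pretrain/first 21 > Retrain/second 19 > Pretrain/second 16 > Search/first 11 > Align/second 9 > Search/second 7.
Align/first (26): +60 ; 160 left.
Fill Retrain first block (40 at 24) ; 120 left.
Fill Pretrain first block (50 at 21) ; 70 left.
Retrain/second (19): +50 ; 20 left.
Pretrain second at 16: only 20 left, fill 20.
Total = 26×60 + 24×40 + 21×50 + 19×50 + 16×20 = 4840.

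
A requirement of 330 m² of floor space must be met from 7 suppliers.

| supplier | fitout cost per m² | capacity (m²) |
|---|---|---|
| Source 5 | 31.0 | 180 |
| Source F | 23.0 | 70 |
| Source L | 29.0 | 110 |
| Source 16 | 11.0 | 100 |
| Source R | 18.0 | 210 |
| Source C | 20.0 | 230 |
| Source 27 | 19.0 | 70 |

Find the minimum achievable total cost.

Cheapest first:
Take 100 from Source 16 at 11.0 → need 230 more.
Take 210 from Source R at 18.0 → need 20 more.
Source 27 at 19.0: take 20 of its 70 → requirement met.
Source C, Source F, Source L, Source 5: unused.
Cost = 100×11.0 + 210×18.0 + 20×19.0 = 5260.

5260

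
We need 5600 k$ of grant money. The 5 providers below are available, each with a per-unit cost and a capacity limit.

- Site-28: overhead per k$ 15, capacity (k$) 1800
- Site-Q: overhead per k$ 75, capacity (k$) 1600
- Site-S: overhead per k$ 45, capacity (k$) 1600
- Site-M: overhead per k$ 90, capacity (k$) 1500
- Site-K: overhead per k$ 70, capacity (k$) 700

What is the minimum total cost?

260500

Fill from the cheapest provider first.
Take 1800 from Site-28 at 15 — need 3800 more.
Take 1600 from Site-S at 45 — need 2200 more.
Site-K (70): use full 700 — 1500 k$ to go.
Site-Q at 75: take 1500 of its 1600 — requirement met.
Site-M: unused.
Cost = 1800×15 + 1600×45 + 700×70 + 1500×75 = 260500.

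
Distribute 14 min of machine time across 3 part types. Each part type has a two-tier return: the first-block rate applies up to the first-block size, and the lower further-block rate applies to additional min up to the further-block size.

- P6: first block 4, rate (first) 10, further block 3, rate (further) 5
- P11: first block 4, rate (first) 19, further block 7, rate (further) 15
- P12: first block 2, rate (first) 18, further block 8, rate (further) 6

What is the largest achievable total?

Treat each block as its own option and order by rate: P11/T1 19 > P12/T1 18 > P11/T2 15 > P6/T1 10 > P12/T2 6 > P6/T2 5.
P11/T1 (19): +4 — 10 left.
P12/T1 (18): +2 — 8 left.
Fill P11 T2 block (7 at 15) — 1 left.
1 remain; put them into P6 T1 at 10.
Total = 19×4 + 18×2 + 15×7 + 10×1 = 227.

227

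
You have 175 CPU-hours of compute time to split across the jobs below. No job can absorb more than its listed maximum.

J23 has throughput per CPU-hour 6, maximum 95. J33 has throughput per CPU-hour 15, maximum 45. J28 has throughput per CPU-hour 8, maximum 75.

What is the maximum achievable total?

1605

Rank by throughput per CPU-hour: J33 15 > J28 8 > J23 6.
J33 takes 45 to reach its cap of 45 — 130 left.
Give J28 75 to hit its cap of 75 — 55 left.
J23: +55 (room for 95) → 55. Pool exhausted.
Total = 6×55 + 15×45 + 8×75 = 1605.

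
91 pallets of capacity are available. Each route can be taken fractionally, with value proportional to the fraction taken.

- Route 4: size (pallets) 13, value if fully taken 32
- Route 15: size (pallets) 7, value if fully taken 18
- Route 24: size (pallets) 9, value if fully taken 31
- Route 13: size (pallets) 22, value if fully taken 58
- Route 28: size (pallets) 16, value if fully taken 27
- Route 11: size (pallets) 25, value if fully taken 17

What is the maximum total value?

182.32

Best value per unit of size first: Route 24 31/9≈3.44, Route 13 58/22≈2.64, Route 15 18/7≈2.57, Route 4 32/13≈2.46, Route 28 27/16≈1.69, Route 11 17/25≈0.68.
Route 24: take in full, 9 pallets for value 31 ; 82 left.
Take all of Route 13 (22 pallets, value 58) ; 60 pallets left.
Route 15: take in full, 7 pallets for value 18 ; 53 left.
All 13 pallets of Route 4 fit (value 32) ; 40 remain.
All 16 pallets of Route 28 fit (value 27) ; 24 remain.
Only 24 pallets remain; take 24/25 of Route 11 for value 17×24/25 = 16.32.
Total value = 182.32.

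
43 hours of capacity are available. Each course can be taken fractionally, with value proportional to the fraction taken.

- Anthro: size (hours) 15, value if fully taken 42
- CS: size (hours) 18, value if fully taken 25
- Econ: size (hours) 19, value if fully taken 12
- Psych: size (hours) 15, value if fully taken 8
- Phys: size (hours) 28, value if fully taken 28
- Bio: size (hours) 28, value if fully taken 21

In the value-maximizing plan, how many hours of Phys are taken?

10

Rank by value-to-size ratio: Anthro 42/15≈2.8, CS 25/18≈1.39, Phys 28/28≈1, Bio 21/28≈0.75, Econ 12/19≈0.632, Psych 8/15≈0.533.
All 15 hours of Anthro fit (value 42) ; 28 remain.
All 18 hours of CS fit (value 25) ; 10 remain.
10 hours left: a 10/28 share of Phys gives 28×10/28 = 10.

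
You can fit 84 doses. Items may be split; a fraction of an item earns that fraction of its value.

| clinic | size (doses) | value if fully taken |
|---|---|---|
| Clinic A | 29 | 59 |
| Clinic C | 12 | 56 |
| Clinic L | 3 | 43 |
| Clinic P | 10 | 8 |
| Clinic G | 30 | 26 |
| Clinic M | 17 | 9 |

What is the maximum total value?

Best value per unit of size first: Clinic L 43/3≈14.3, Clinic C 56/12≈4.67, Clinic A 59/29≈2.03, Clinic G 26/30≈0.867, Clinic P 8/10≈0.8, Clinic M 9/17≈0.529.
Take all of Clinic L (3 doses, value 43) — 81 doses left.
All 12 doses of Clinic C fit (value 56) — 69 remain.
Take all of Clinic A (29 doses, value 59) — 40 doses left.
Take all of Clinic G (30 doses, value 26) — 10 doses left.
Clinic P: take in full, 10 doses for value 8 — 0 left.
Total value = 192.

192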